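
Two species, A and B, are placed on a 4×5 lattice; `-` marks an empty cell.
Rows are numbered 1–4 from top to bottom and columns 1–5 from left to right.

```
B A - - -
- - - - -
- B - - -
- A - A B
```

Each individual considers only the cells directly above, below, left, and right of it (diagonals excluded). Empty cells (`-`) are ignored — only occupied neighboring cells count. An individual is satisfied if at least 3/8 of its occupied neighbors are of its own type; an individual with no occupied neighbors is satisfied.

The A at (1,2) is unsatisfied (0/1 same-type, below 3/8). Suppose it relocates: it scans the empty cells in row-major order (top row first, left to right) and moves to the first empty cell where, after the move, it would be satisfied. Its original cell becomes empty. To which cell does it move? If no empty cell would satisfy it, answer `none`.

Vacating (1,2). Empty cells in order:
  (1,3): 0/0 same-type → satisfied — stop here.

(1,3)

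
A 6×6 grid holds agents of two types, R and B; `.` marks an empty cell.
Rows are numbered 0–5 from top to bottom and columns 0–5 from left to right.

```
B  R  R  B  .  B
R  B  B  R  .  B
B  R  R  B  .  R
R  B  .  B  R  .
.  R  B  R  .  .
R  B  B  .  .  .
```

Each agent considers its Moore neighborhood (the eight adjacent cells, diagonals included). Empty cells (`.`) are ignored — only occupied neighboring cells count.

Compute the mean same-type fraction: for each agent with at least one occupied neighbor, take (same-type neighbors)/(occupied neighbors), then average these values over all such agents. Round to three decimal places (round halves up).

(0,0)B 1/3
(0,1)R 2/5
(0,2)R 2/5
(0,3)B 1/3
(0,5)B 1/1
(1,0)R 2/5
(1,1)B 3/8
(1,2)B 3/8
(1,3)R 2/5
(1,5)B 1/2
(2,0)B 2/5
(2,1)R 3/7
(2,2)R 2/7
(2,3)B 2/5
(2,5)R 1/2
(3,0)R 2/4
(3,1)B 2/6
(3,3)B 2/5
(3,4)R 2/4
(4,1)R 2/6
(4,2)B 4/6
(4,3)R 1/4
(5,0)R 1/2
(5,1)B 2/4
(5,2)B 2/4
Sum over 25 agents: 1/3 + 2/5 + 2/5 + 1/3 + 1/1 + 2/5 + 3/8 + 3/8 + 2/5 + 1/2 + 2/5 + 3/7 + 2/7 + 2/5 + 1/2 + 2/4 + 2/6 + 2/5 + 2/4 + 2/6 + 4/6 + 1/4 + 1/2 + 2/4 + 2/4 = 771/70; mean = 771/70 ÷ 25 = 771/1750 = 0.440571… → 0.441.

0.441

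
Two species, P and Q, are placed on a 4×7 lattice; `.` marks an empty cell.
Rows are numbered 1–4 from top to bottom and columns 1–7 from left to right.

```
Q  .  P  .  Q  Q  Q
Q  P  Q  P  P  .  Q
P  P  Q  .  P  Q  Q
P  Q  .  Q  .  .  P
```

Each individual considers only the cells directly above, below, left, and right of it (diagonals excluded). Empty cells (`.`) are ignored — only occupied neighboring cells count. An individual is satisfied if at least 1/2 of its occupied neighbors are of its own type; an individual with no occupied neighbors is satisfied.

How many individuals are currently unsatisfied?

(1,1)Q 1/1 ok
(1,3)P 0/1 unhappy
(1,5)Q 1/2 ok
(1,6)Q 2/2 ok
(1,7)Q 2/2 ok
(2,1)Q 1/3 unhappy
(2,2)P 1/3 unhappy
(2,3)Q 1/4 unhappy
(2,4)P 1/2 ok
(2,5)P 2/3 ok
(2,7)Q 2/2 ok
(3,1)P 2/3 ok
(3,2)P 2/4 ok
(3,3)Q 1/2 ok
(3,5)P 1/2 ok
(3,6)Q 1/2 ok
(3,7)Q 2/3 ok
(4,1)P 1/2 ok
(4,2)Q 0/2 unhappy
(4,4)Q 0/0 ok
(4,7)P 0/1 unhappy
Unsatisfied: (1,3), (2,1), (2,2), (2,3), (4,2), (4,7) — 6 in total.

6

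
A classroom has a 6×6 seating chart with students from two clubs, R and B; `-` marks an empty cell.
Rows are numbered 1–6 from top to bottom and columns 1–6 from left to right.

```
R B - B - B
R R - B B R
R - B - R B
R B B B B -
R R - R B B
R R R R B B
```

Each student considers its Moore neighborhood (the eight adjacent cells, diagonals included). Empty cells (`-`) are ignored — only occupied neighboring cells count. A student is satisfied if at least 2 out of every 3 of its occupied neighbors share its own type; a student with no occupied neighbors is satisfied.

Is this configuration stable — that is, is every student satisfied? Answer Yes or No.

Row 1: (1,1)R 2/3 satisfied · (1,2)B 0/3 not · (1,4)B 2/2 satisfied · (1,6)B 1/2 not
Row 2: (2,1)R 3/4 satisfied · (2,2)R 3/5 not · (2,4)B 3/4 satisfied · (2,5)B 4/6 satisfied · (2,6)R 1/4 not
Row 3: (3,1)R 3/4 satisfied · (3,3)B 4/5 satisfied · (3,5)R 1/6 not · (3,6)B 2/4 not
Row 4: (4,1)R 3/4 satisfied · (4,2)B 2/6 not · (4,3)B 3/5 not · (4,4)B 4/6 satisfied · (4,5)B 4/6 satisfied
Row 5: (5,1)R 4/5 satisfied · (5,2)R 5/7 satisfied · (5,4)R 2/7 not · (5,5)B 5/7 satisfied · (5,6)B 4/4 satisfied
Row 6: (6,1)R 3/3 satisfied · (6,2)R 4/4 satisfied · (6,3)R 4/4 satisfied · (6,4)R 2/4 not · (6,5)B 3/5 not · (6,6)B 3/3 satisfied
For instance (1,2) has only 0/3 same-type neighbors, below 2/3.

No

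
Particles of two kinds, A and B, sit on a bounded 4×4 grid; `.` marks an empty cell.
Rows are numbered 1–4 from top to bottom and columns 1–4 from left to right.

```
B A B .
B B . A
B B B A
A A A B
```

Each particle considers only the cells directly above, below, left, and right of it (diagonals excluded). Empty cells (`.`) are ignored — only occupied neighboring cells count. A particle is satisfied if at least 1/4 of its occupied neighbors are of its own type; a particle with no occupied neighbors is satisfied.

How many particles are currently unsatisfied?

3

(1,1)B 1/2 ✓
(1,2)A 0/3 ✗
(1,3)B 0/1 ✗
(2,1)B 3/3 ✓
(2,2)B 2/3 ✓
(2,4)A 1/1 ✓
(3,1)B 2/3 ✓
(3,2)B 3/4 ✓
(3,3)B 1/3 ✓
(3,4)A 1/3 ✓
(4,1)A 1/2 ✓
(4,2)A 2/3 ✓
(4,3)A 1/3 ✓
(4,4)B 0/2 ✗
Unsatisfied: (1,2), (1,3), (4,4) — 3 in total.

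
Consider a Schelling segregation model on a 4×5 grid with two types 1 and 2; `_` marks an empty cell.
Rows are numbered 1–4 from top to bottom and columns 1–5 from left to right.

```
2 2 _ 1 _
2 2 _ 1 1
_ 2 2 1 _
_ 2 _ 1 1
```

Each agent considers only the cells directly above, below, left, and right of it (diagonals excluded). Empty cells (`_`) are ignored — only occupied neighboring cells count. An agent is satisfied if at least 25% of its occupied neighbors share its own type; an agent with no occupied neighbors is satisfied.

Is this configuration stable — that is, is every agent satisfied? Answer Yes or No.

(1,1)2 2/2 satisfied
(1,2)2 2/2 satisfied
(1,4)1 1/1 satisfied
(2,1)2 2/2 satisfied
(2,2)2 3/3 satisfied
(2,4)1 3/3 satisfied
(2,5)1 1/1 satisfied
(3,2)2 3/3 satisfied
(3,3)2 1/2 satisfied
(3,4)1 2/3 satisfied
(4,2)2 1/1 satisfied
(4,4)1 2/2 satisfied
(4,5)1 1/1 satisfied
All meet the threshold, so the configuration is stable.

Yes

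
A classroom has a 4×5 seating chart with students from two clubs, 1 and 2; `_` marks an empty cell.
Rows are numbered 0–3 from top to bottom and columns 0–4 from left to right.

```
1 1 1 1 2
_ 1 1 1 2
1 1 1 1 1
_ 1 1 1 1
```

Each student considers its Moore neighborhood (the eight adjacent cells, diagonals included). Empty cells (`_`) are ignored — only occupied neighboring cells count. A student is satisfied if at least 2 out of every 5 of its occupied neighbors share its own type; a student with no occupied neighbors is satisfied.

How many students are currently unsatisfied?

2

(0,0)1 2/2 satisfied
(0,1)1 4/4 satisfied
(0,2)1 5/5 satisfied
(0,3)1 3/5 satisfied
(0,4)2 1/3 not
(1,1)1 7/7 satisfied
(1,2)1 8/8 satisfied
(1,3)1 6/8 satisfied
(1,4)2 1/5 not
(2,0)1 3/3 satisfied
(2,1)1 6/6 satisfied
(2,2)1 8/8 satisfied
(2,3)1 7/8 satisfied
(2,4)1 4/5 satisfied
(3,1)1 4/4 satisfied
(3,2)1 5/5 satisfied
(3,3)1 5/5 satisfied
(3,4)1 3/3 satisfied
Unsatisfied: (0,4), (1,4) — 2 in total.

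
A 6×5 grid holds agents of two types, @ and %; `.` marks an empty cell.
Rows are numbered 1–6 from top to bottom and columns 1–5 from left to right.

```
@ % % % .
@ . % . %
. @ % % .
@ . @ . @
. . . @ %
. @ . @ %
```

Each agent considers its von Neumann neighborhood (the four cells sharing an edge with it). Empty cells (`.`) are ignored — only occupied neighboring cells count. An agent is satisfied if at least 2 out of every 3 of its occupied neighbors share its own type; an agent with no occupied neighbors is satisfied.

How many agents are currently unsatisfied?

(1,1)@ 1/2 ✗
(1,2)% 1/2 ✗
(1,3)% 3/3 ✓
(1,4)% 1/1 ✓
(2,1)@ 1/1 ✓
(2,3)% 2/2 ✓
(2,5)% 0/0 ✓
(3,2)@ 0/1 ✗
(3,3)% 2/4 ✗
(3,4)% 1/1 ✓
(4,1)@ 0/0 ✓
(4,3)@ 0/1 ✗
(4,5)@ 0/1 ✗
(5,4)@ 1/2 ✗
(5,5)% 1/3 ✗
(6,2)@ 0/0 ✓
(6,4)@ 1/2 ✗
(6,5)% 1/2 ✗
Unsatisfied: (1,1), (1,2), (3,2), (3,3), (4,3), (4,5), (5,4), (5,5), (6,4), (6,5) — 10 in total.

10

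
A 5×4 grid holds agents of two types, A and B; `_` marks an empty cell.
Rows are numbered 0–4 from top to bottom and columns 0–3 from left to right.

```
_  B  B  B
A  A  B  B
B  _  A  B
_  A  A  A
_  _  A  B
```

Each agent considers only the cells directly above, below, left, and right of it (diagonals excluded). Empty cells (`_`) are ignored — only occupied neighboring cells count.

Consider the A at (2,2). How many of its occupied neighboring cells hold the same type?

1

Occupied neighbors of (2,2): (1,2)=B, (3,2)=A, (2,3)=B.
Same type (A): 1 of 3.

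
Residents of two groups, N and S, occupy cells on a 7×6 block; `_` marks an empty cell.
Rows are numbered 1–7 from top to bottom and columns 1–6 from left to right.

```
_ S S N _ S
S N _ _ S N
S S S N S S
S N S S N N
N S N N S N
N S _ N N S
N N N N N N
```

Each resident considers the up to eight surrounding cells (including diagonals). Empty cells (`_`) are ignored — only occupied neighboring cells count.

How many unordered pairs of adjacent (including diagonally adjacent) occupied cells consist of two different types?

52

Scan each occupied cell's neighbors to the right and below (and the two forward diagonals) so each pair is counted once.
Row 1: S(1,2)–S(1,3)= S(1,2)–N(2,2)≠ S(1,2)–S(2,1)= S(1,3)–N(1,4)≠ S(1,3)–N(2,2)≠ N(1,4)–S(2,5)≠ S(1,6)–N(2,6)≠ S(1,6)–S(2,5)=  → 5/8 unlike.
Row 2: S(2,1)–N(2,2)≠ S(2,1)–S(3,1)= S(2,1)–S(3,2)= N(2,2)–S(3,2)≠ N(2,2)–S(3,3)≠ N(2,2)–S(3,1)≠ S(2,5)–N(2,6)≠ S(2,5)–S(3,5)= S(2,5)–S(3,6)= S(2,5)–N(3,4)≠ N(2,6)–S(3,6)≠ N(2,6)–S(3,5)≠  → 8/12 unlike.
Row 3: S(3,1)–S(3,2)= S(3,1)–S(4,1)= S(3,1)–N(4,2)≠ S(3,2)–S(3,3)= S(3,2)–N(4,2)≠ S(3,2)–S(4,3)= S(3,2)–S(4,1)= S(3,3)–N(3,4)≠ S(3,3)–S(4,3)= S(3,3)–S(4,4)= S(3,3)–N(4,2)≠ N(3,4)–S(3,5)≠ N(3,4)–S(4,4)≠ N(3,4)–N(4,5)= N(3,4)–S(4,3)≠ S(3,5)–S(3,6)= S(3,5)–N(4,5)≠ S(3,5)–N(4,6)≠ S(3,5)–S(4,4)= S(3,6)–N(4,6)≠ S(3,6)–N(4,5)≠  → 11/21 unlike.
Row 4: S(4,1)–N(4,2)≠ S(4,1)–N(5,1)≠ S(4,1)–S(5,2)= N(4,2)–S(4,3)≠ N(4,2)–S(5,2)≠ N(4,2)–N(5,3)= N(4,2)–N(5,1)= S(4,3)–S(4,4)= S(4,3)–N(5,3)≠ S(4,3)–N(5,4)≠ S(4,3)–S(5,2)= S(4,4)–N(4,5)≠ S(4,4)–N(5,4)≠ S(4,4)–S(5,5)= S(4,4)–N(5,3)≠ N(4,5)–N(4,6)= N(4,5)–S(5,5)≠ N(4,5)–N(5,6)= N(4,5)–N(5,4)= N(4,6)–N(5,6)= N(4,6)–S(5,5)≠  → 11/21 unlike.
Row 5: N(5,1)–S(5,2)≠ N(5,1)–N(6,1)= N(5,1)–S(6,2)≠ S(5,2)–N(5,3)≠ S(5,2)–S(6,2)= S(5,2)–N(6,1)≠ N(5,3)–N(5,4)= N(5,3)–N(6,4)= N(5,3)–S(6,2)≠ N(5,4)–S(5,5)≠ N(5,4)–N(6,4)= N(5,4)–N(6,5)= S(5,5)–N(5,6)≠ S(5,5)–N(6,5)≠ S(5,5)–S(6,6)= S(5,5)–N(6,4)≠ N(5,6)–S(6,6)≠ N(5,6)–N(6,5)=  → 10/18 unlike.
Row 6: N(6,1)–S(6,2)≠ N(6,1)–N(7,1)= N(6,1)–N(7,2)= S(6,2)–N(7,2)≠ S(6,2)–N(7,3)≠ S(6,2)–N(7,1)≠ N(6,4)–N(6,5)= N(6,4)–N(7,4)= N(6,4)–N(7,5)= N(6,4)–N(7,3)= N(6,5)–S(6,6)≠ N(6,5)–N(7,5)= N(6,5)–N(7,6)= N(6,5)–N(7,4)= S(6,6)–N(7,6)≠ S(6,6)–N(7,5)≠  → 7/16 unlike.
Row 7: N(7,1)–N(7,2)= N(7,2)–N(7,3)= N(7,3)–N(7,4)= N(7,4)–N(7,5)= N(7,5)–N(7,6)=  → 0/5 unlike.
Total adjacent occupied pairs: 101; unlike-type pairs: 52.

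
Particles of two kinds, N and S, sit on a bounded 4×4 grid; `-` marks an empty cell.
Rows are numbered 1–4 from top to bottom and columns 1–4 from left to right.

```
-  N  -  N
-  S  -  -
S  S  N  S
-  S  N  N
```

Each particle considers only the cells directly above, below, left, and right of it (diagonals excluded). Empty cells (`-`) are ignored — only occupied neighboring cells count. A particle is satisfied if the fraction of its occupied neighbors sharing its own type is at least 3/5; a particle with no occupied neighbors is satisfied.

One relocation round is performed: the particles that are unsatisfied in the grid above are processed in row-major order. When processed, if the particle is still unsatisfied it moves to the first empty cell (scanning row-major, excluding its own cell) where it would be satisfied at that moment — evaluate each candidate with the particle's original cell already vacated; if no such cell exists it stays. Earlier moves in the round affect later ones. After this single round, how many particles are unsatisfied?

1

Initially unsatisfied (in order): (1,2), (2,2), (3,3), (3,4), (4,2), (4,4).
  (1,2) → (1,1).
  (2,2): now satisfied by earlier moves; stays.
  (3,3) → (1,3).
  (3,4) → (2,1).
  (4,2) → (4,1).
  (4,4): now satisfied by earlier moves; stays.
Resulting grid:
N - N N
S S - -
S S - -
S - N N
Unsatisfied now: (1,1).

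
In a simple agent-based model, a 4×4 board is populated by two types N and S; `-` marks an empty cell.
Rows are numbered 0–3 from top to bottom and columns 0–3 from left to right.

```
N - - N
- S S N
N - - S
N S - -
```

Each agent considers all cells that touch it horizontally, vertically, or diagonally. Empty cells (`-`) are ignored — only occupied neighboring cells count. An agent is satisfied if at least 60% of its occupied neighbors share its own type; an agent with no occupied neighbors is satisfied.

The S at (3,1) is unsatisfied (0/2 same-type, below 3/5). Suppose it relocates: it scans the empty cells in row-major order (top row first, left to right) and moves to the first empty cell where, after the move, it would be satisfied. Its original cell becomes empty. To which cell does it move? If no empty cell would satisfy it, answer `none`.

Vacating (3,1). Empty cells in order:
  (0,1): 2/3 same-type → satisfied — stop here.

(0,1)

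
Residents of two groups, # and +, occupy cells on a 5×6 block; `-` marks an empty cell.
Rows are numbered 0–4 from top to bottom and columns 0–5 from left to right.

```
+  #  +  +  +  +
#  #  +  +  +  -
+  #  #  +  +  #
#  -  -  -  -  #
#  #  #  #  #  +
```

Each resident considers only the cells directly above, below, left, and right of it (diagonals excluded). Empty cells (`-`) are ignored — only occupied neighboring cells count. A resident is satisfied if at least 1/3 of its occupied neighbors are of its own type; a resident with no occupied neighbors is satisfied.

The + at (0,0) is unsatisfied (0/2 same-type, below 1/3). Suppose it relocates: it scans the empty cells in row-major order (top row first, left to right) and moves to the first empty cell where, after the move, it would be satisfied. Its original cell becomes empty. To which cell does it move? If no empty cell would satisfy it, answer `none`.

Vacating (0,0). Empty cells in order:
  (1,5): 2/3 same-type → satisfied — stop here.

(1,5)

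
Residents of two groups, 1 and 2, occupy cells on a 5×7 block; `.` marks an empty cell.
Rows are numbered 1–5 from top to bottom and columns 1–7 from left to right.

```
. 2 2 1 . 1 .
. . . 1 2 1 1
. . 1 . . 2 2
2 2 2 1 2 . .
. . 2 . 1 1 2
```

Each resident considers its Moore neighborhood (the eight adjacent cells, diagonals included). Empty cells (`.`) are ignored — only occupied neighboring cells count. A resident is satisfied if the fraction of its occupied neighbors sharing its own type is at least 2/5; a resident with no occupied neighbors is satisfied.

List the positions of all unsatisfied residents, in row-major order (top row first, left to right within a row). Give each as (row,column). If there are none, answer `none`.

Row 1: (1,2)2 1/1 ✓ · (1,3)2 1/3 ✗ · (1,4)1 1/3 ✗ · (1,6)1 2/3 ✓
Row 2: (2,4)1 2/4 ✓ · (2,5)2 1/5 ✗ · (2,6)1 2/5 ✓ · (2,7)1 2/4 ✓
Row 3: (3,3)1 2/4 ✓ · (3,6)2 3/5 ✓ · (3,7)2 1/3 ✗
Row 4: (4,1)2 1/1 ✓ · (4,2)2 3/4 ✓ · (4,3)2 2/4 ✓ · (4,4)1 2/5 ✓ · (4,5)2 1/4 ✗
Row 5: (5,3)2 2/3 ✓ · (5,5)1 2/3 ✓ · (5,6)1 1/3 ✗ · (5,7)2 0/1 ✗

(1,3), (1,4), (2,5), (3,7), (4,5), (5,6), (5,7)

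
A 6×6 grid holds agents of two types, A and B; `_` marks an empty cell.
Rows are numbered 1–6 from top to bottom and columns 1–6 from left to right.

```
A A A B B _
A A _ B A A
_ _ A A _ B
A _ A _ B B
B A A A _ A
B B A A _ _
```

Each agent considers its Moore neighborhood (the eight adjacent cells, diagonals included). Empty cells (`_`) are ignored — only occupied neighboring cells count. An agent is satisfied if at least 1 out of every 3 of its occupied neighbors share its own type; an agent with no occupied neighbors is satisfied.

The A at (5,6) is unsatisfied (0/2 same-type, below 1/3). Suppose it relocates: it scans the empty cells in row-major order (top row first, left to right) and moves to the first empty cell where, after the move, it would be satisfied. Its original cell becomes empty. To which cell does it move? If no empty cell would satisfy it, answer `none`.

(1,6)

Vacating (5,6). Empty cells in order:
  (1,6): 2/3 same-type → satisfied — stop here.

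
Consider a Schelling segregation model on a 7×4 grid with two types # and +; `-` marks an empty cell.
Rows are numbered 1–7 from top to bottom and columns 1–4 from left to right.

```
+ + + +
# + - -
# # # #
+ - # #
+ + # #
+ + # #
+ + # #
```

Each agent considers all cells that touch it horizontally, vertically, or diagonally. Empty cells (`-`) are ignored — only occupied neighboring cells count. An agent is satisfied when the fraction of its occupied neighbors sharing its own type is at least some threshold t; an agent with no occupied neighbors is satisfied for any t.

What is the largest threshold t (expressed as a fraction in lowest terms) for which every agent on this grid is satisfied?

Row 1: (1,1)+ 2/3 · (1,2)+ 3/4 · (1,3)+ 3/3 · (1,4)+ 1/1
Row 2: (2,1)# 2/5 · (2,2)+ 3/7
Row 3: (3,1)# 2/4 · (3,2)# 4/6 · (3,3)# 4/5 · (3,4)# 3/3
Row 4: (4,1)+ 2/4 · (4,3)# 6/7 · (4,4)# 5/5
Row 5: (5,1)+ 4/4 · (5,2)+ 4/7 · (5,3)# 5/7 · (5,4)# 5/5
Row 6: (6,1)+ 5/5 · (6,2)+ 5/8 · (6,3)# 5/8 · (6,4)# 5/5
Row 7: (7,1)+ 3/3 · (7,2)+ 3/5 · (7,3)# 3/5 · (7,4)# 3/3
The smallest same-type fraction is 2/5 at (2,1), which reduces to 2/5. Any threshold above that leaves this agent unsatisfied.

2/5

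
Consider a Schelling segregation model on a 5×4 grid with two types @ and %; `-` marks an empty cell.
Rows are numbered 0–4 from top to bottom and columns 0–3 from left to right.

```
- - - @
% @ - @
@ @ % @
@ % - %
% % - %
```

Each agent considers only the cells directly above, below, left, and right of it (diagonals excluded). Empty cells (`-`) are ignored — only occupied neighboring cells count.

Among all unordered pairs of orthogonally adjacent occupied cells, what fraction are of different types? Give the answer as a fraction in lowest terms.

Scan each occupied cell's neighbors to the right and below so each pair is counted once.
Row 0: @(0,3)–@(1,3)=  → 0/1 unlike.
Row 1: %(1,0)–@(1,1)≠ %(1,0)–@(2,0)≠ @(1,1)–@(2,1)= @(1,3)–@(2,3)=  → 2/4 unlike.
Row 2: @(2,0)–@(2,1)= @(2,0)–@(3,0)= @(2,1)–%(2,2)≠ @(2,1)–%(3,1)≠ %(2,2)–@(2,3)≠ @(2,3)–%(3,3)≠  → 4/6 unlike.
Row 3: @(3,0)–%(3,1)≠ @(3,0)–%(4,0)≠ %(3,1)–%(4,1)= %(3,3)–%(4,3)=  → 2/4 unlike.
Row 4: %(4,0)–%(4,1)=  → 0/1 unlike.
Total adjacent occupied pairs: 16; unlike-type pairs: 8.
8/16 reduces to 1/2.

1/2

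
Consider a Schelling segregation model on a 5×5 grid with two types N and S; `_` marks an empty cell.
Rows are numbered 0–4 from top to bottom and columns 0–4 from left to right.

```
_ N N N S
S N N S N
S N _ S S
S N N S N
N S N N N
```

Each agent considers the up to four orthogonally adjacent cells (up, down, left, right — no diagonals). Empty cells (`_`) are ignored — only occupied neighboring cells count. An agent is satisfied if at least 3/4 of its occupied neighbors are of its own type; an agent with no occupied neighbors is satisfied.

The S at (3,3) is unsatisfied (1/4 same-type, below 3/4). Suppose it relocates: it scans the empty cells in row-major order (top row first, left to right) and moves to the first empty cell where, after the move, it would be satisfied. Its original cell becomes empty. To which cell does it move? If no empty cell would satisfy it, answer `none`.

none

Vacating (3,3). Empty cells in order:
  (0,0): 1/2 same-type → still unsatisfied.
  (2,2): 1/4 same-type → still unsatisfied.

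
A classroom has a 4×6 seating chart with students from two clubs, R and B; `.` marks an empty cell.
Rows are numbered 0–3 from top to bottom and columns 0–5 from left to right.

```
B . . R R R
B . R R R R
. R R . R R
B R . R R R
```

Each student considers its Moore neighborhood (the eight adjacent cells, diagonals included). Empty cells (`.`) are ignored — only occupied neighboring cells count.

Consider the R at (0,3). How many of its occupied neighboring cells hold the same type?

4

Occupied neighbors of (0,3): (0,4)=R, (1,2)=R, (1,3)=R, (1,4)=R.
Same type (R): 4 of 4.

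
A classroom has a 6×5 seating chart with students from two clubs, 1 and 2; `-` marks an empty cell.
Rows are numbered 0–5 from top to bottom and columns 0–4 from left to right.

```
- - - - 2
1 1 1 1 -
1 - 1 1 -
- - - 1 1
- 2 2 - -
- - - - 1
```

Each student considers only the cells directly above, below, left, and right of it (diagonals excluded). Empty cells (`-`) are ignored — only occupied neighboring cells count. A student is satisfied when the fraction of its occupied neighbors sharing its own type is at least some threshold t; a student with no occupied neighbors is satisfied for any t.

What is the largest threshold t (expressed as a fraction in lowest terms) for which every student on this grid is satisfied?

1/1

(0,4)2 — no occupied neighbors
(1,0)1 2/2
(1,1)1 2/2
(1,2)1 3/3
(1,3)1 2/2
(2,0)1 1/1
(2,2)1 2/2
(2,3)1 3/3
(3,3)1 2/2
(3,4)1 1/1
(4,1)2 1/1
(4,2)2 1/1
(5,4)1 — no occupied neighbors
The smallest same-type fraction is 2/2 at (1,0), which reduces to 1/1. Any threshold above that leaves this student unsatisfied.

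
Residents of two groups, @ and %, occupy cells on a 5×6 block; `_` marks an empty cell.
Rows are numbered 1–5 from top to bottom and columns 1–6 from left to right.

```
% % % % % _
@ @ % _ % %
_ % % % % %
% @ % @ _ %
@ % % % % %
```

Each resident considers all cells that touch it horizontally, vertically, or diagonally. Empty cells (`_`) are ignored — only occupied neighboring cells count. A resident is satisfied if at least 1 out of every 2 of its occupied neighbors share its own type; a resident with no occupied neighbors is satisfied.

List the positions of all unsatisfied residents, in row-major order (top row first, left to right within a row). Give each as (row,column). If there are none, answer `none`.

(1,1), (2,1), (2,2), (4,2), (4,4), (5,1)

Row 1: (1,1)% 1/3 not · (1,2)% 3/5 satisfied · (1,3)% 3/4 satisfied · (1,4)% 4/4 satisfied · (1,5)% 3/3 satisfied
Row 2: (2,1)@ 1/4 not · (2,2)@ 1/7 not · (2,3)% 6/7 satisfied · (2,5)% 6/6 satisfied · (2,6)% 4/4 satisfied
Row 3: (3,2)% 4/7 satisfied · (3,3)% 4/7 satisfied · (3,4)% 5/6 satisfied · (3,5)% 5/6 satisfied · (3,6)% 4/4 satisfied
Row 4: (4,1)% 2/4 satisfied · (4,2)@ 1/7 not · (4,3)% 6/8 satisfied · (4,4)@ 0/7 not · (4,6)% 4/4 satisfied
Row 5: (5,1)@ 1/3 not · (5,2)% 3/5 satisfied · (5,3)% 3/5 satisfied · (5,4)% 3/4 satisfied · (5,5)% 3/4 satisfied · (5,6)% 2/2 satisfied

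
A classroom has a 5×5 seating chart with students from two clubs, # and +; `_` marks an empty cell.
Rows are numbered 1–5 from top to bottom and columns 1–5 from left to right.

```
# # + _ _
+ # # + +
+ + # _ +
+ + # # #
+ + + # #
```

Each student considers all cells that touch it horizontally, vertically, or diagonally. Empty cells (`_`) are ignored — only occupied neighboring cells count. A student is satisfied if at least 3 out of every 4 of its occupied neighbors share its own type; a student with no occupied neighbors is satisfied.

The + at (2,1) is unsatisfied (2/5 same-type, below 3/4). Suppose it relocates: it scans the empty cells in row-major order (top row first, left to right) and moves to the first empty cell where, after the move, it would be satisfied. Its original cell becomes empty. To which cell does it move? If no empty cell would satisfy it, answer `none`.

(1,4)

Vacating (2,1). Empty cells in order:
  (1,4): 3/4 same-type → satisfied — stop here.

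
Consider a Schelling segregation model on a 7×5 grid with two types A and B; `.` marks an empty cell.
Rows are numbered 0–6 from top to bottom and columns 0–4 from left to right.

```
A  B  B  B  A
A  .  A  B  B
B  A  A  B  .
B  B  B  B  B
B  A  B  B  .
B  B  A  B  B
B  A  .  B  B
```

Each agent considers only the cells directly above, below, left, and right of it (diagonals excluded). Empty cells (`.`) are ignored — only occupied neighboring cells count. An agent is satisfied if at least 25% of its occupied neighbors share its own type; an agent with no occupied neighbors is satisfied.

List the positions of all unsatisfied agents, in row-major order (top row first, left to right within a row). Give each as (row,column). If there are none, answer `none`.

(0,4), (4,1), (5,2), (6,1)

Row 0: (0,0)A 1/2 ok · (0,1)B 1/2 ok · (0,2)B 2/3 ok · (0,3)B 2/3 ok · (0,4)A 0/2 unhappy
Row 1: (1,0)A 1/2 ok · (1,2)A 1/3 ok · (1,3)B 3/4 ok · (1,4)B 1/2 ok
Row 2: (2,0)B 1/3 ok · (2,1)A 1/3 ok · (2,2)A 2/4 ok · (2,3)B 2/3 ok
Row 3: (3,0)B 3/3 ok · (3,1)B 2/4 ok · (3,2)B 3/4 ok · (3,3)B 4/4 ok · (3,4)B 1/1 ok
Row 4: (4,0)B 2/3 ok · (4,1)A 0/4 unhappy · (4,2)B 2/4 ok · (4,3)B 3/3 ok
Row 5: (5,0)B 3/3 ok · (5,1)B 1/4 ok · (5,2)A 0/3 unhappy · (5,3)B 3/4 ok · (5,4)B 2/2 ok
Row 6: (6,0)B 1/2 ok · (6,1)A 0/2 unhappy · (6,3)B 2/2 ok · (6,4)B 2/2 ok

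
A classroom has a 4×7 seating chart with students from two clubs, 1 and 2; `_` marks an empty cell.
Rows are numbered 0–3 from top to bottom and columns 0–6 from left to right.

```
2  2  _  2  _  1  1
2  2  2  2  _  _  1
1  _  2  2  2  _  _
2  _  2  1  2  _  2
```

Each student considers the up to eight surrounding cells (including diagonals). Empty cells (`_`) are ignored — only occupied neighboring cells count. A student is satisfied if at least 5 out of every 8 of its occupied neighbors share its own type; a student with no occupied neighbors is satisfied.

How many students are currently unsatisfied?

(0,0)2 3/3 ✓
(0,1)2 4/4 ✓
(0,3)2 2/2 ✓
(0,5)1 2/2 ✓
(0,6)1 2/2 ✓
(1,0)2 3/4 ✓
(1,1)2 5/6 ✓
(1,2)2 6/6 ✓
(1,3)2 5/5 ✓
(1,6)1 2/2 ✓
(2,0)1 0/3 ✗
(2,2)2 5/6 ✓
(2,3)2 6/7 ✓
(2,4)2 3/4 ✓
(3,0)2 0/1 ✗
(3,2)2 2/3 ✓
(3,3)1 0/5 ✗
(3,4)2 2/3 ✓
(3,6)2 0/0 ✓
Unsatisfied: (2,0), (3,0), (3,3) — 3 in total.

3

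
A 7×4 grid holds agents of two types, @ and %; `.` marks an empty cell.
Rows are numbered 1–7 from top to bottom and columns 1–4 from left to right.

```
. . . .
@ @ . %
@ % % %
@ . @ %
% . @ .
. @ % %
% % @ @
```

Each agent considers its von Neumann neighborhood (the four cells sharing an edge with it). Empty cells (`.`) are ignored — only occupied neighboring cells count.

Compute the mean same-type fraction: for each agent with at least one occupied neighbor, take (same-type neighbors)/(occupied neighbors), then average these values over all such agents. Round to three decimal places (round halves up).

(2,1)@ 2/2
(2,2)@ 1/2
(2,4)% 1/1
(3,1)@ 2/3
(3,2)% 1/3
(3,3)% 2/3
(3,4)% 3/3
(4,1)@ 1/2
(4,3)@ 1/3
(4,4)% 1/2
(5,1)% 0/1
(5,3)@ 1/2
(6,2)@ 0/2
(6,3)% 1/4
(6,4)% 1/2
(7,1)% 1/1
(7,2)% 1/3
(7,3)@ 1/3
(7,4)@ 1/2
Sum over 19 agents: 2/2 + 1/2 + 1/1 + 2/3 + 1/3 + 2/3 + 3/3 + 1/2 + 1/3 + 1/2 + 0/1 + 1/2 + 0/2 + 1/4 + 1/2 + 1/1 + 1/3 + 1/3 + 1/2 = 119/12; mean = 119/12 ÷ 19 = 119/228 = 0.521929… → 0.522.

0.522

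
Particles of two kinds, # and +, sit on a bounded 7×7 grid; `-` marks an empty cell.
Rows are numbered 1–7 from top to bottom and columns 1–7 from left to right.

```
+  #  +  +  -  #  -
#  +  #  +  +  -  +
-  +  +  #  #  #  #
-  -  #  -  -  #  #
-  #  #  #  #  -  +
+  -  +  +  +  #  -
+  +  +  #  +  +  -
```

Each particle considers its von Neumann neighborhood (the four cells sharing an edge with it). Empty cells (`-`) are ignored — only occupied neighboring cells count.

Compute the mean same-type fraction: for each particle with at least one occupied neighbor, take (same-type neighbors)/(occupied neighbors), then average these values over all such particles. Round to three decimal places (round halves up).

(1,1)+ 0/2
(1,2)# 0/3
(1,3)+ 1/3
(1,4)+ 2/2
(1,6)# — no occupied neighbors
(2,1)# 0/2
(2,2)+ 1/4
(2,3)# 0/4
(2,4)+ 2/4
(2,5)+ 1/2
(2,7)+ 0/1
(3,2)+ 2/2
(3,3)+ 1/4
(3,4)# 1/3
(3,5)# 2/3
(3,6)# 3/3
(3,7)# 2/3
(4,3)# 1/2
(4,6)# 2/2
(4,7)# 2/3
(5,2)# 1/1
(5,3)# 3/4
(5,4)# 2/3
(5,5)# 1/2
(5,7)+ 0/1
(6,1)+ 1/1
(6,3)+ 2/3
(6,4)+ 2/4
(6,5)+ 2/4
(6,6)# 0/2
(7,1)+ 2/2
(7,2)+ 2/2
(7,3)+ 2/3
(7,4)# 0/3
(7,5)+ 2/3
(7,6)+ 1/2
Sum over 35 particles: 0/2 + 0/3 + 1/3 + 2/2 + 0/2 + 1/4 + 0/4 + 2/4 + 1/2 + 0/1 + 2/2 + 1/4 + 1/3 + 2/3 + 3/3 + 2/3 + 1/2 + 2/2 + 2/3 + 1/1 + 3/4 + 2/3 + 1/2 + 0/1 + 1/1 + 2/3 + 2/4 + 2/4 + 0/2 + 2/2 + 2/2 + 2/3 + 0/3 + 2/3 + 1/2 = 217/12; mean = 217/12 ÷ 35 = 31/60 = 0.516666… → 0.517.

0.517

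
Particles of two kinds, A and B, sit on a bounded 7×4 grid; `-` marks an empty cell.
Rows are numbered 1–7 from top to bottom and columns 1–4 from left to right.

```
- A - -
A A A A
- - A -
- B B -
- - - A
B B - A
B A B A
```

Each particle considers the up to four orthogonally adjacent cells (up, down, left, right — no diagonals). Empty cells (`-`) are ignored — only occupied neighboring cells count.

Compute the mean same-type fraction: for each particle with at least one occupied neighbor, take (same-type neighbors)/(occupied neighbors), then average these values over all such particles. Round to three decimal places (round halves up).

(1,2)A 1/1
(2,1)A 1/1
(2,2)A 3/3
(2,3)A 3/3
(2,4)A 1/1
(3,3)A 1/2
(4,2)B 1/1
(4,3)B 1/2
(5,4)A 1/1
(6,1)B 2/2
(6,2)B 1/2
(6,4)A 2/2
(7,1)B 1/2
(7,2)A 0/3
(7,3)B 0/2
(7,4)A 1/2
Sum over 16 particles: 1/1 + 1/1 + 3/3 + 3/3 + 1/1 + 1/2 + 1/1 + 1/2 + 1/1 + 2/2 + 1/2 + 2/2 + 1/2 + 0/3 + 0/2 + 1/2 = 23/2; mean = 23/2 ÷ 16 = 23/32 = 0.71875 → 0.719.

0.719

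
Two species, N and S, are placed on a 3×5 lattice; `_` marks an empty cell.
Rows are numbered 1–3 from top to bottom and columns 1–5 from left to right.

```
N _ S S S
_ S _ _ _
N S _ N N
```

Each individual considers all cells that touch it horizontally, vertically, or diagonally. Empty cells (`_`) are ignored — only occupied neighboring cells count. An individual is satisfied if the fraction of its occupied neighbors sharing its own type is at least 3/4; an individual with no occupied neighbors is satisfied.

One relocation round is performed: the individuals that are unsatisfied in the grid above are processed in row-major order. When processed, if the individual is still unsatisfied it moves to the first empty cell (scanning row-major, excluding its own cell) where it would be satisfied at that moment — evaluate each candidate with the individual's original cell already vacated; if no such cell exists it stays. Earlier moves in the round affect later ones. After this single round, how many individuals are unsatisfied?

Initially unsatisfied (in order): (1,1), (2,2), (3,1), (3,2).
  (1,1): no empty cell satisfies it; stays.
  (2,2) → (2,3).
  (3,1): no empty cell satisfies it; stays.
  (3,2): no empty cell satisfies it; stays.
Resulting grid:
N _ S S S
_ _ S _ _
N S _ N N
Unsatisfied now: (3,1), (3,2), (3,4).

3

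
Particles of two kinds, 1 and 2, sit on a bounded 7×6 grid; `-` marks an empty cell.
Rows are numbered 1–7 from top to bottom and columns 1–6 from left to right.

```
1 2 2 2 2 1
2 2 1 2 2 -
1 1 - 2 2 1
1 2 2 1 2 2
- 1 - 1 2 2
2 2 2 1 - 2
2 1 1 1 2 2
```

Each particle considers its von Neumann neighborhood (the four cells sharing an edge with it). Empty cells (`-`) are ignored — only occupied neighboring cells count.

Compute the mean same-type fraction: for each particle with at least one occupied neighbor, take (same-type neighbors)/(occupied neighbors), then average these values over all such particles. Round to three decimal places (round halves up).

0.552

(1,1)1 0/2
(1,2)2 2/3
(1,3)2 2/3
(1,4)2 3/3
(1,5)2 2/3
(1,6)1 0/1
(2,1)2 1/3
(2,2)2 2/4
(2,3)1 0/3
(2,4)2 3/4
(2,5)2 3/3
(3,1)1 2/3
(3,2)1 1/3
(3,4)2 2/3
(3,5)2 3/4
(3,6)1 0/2
(4,1)1 1/2
(4,2)2 1/4
(4,3)2 1/2
(4,4)1 1/4
(4,5)2 3/4
(4,6)2 2/3
(5,2)1 0/2
(5,4)1 2/3
(5,5)2 2/3
(5,6)2 3/3
(6,1)2 2/2
(6,2)2 2/4
(6,3)2 1/3
(6,4)1 2/3
(6,6)2 2/2
(7,1)2 1/2
(7,2)1 1/3
(7,3)1 2/3
(7,4)1 2/3
(7,5)2 1/2
(7,6)2 2/2
Sum over 37 particles: 0/2 + 2/3 + 2/3 + 3/3 + 2/3 + 0/1 + 1/3 + 2/4 + 0/3 + 3/4 + 3/3 + 2/3 + 1/3 + 2/3 + 3/4 + 0/2 + 1/2 + 1/4 + 1/2 + 1/4 + 3/4 + 2/3 + 0/2 + 2/3 + 2/3 + 3/3 + 2/2 + 2/4 + 1/3 + 2/3 + 2/2 + 1/2 + 1/3 + 2/3 + 2/3 + 1/2 + 2/2 = 245/12; mean = 245/12 ÷ 37 = 245/444 = 0.551801… → 0.552.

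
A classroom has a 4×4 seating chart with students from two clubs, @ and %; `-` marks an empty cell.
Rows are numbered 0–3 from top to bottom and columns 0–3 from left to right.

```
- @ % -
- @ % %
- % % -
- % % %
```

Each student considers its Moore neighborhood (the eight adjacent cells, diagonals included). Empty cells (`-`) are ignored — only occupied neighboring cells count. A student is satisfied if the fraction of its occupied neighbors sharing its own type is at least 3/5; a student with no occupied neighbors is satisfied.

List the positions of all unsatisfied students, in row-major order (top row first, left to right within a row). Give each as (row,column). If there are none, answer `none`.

(0,1)@ 1/3 unhappy
(0,2)% 2/4 unhappy
(1,1)@ 1/5 unhappy
(1,2)% 4/6 ok
(1,3)% 3/3 ok
(2,1)% 4/5 ok
(2,2)% 6/7 ok
(3,1)% 3/3 ok
(3,2)% 4/4 ok
(3,3)% 2/2 ok

(0,1), (0,2), (1,1)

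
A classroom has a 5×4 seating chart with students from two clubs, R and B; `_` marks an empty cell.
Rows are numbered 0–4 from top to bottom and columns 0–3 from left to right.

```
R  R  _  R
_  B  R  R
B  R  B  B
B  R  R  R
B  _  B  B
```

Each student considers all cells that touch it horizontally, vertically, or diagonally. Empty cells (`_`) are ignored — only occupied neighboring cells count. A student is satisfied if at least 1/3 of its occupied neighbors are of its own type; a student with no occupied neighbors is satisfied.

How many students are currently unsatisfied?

5

Row 0: (0,0)R 1/2 ✓ · (0,1)R 2/3 ✓ · (0,3)R 2/2 ✓
Row 1: (1,1)B 2/6 ✓ · (1,2)R 4/7 ✓ · (1,3)R 2/4 ✓
Row 2: (2,0)B 2/4 ✓ · (2,1)R 3/7 ✓ · (2,2)B 2/8 ✗ · (2,3)B 1/5 ✗
Row 3: (3,0)B 2/4 ✓ · (3,1)R 2/7 ✗ · (3,2)R 3/7 ✓ · (3,3)R 1/5 ✗
Row 4: (4,0)B 1/2 ✓ · (4,2)B 1/4 ✗ · (4,3)B 1/3 ✓
Unsatisfied: (2,2), (2,3), (3,1), (3,3), (4,2) — 5 in total.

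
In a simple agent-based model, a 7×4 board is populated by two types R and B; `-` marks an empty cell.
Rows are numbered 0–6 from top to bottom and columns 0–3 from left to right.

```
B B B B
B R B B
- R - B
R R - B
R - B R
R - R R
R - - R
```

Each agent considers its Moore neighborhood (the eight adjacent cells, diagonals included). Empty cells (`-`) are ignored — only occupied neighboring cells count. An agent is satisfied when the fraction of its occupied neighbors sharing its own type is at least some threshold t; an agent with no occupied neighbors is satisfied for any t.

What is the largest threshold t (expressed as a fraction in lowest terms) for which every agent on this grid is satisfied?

(0,0)B 2/3
(0,1)B 4/5
(0,2)B 4/5
(0,3)B 3/3
(1,0)B 2/4
(1,1)R 1/6
(1,2)B 5/7
(1,3)B 4/4
(2,1)R 3/5
(2,3)B 3/3
(3,0)R 3/3
(3,1)R 3/4
(3,3)B 2/3
(4,0)R 3/3
(4,2)B 1/5
(4,3)R 2/4
(5,0)R 2/2
(5,2)R 3/4
(5,3)R 3/4
(6,0)R 1/1
(6,3)R 2/2
The smallest same-type fraction is 1/6 at (1,1), which reduces to 1/6. Any threshold above that leaves this agent unsatisfied.

1/6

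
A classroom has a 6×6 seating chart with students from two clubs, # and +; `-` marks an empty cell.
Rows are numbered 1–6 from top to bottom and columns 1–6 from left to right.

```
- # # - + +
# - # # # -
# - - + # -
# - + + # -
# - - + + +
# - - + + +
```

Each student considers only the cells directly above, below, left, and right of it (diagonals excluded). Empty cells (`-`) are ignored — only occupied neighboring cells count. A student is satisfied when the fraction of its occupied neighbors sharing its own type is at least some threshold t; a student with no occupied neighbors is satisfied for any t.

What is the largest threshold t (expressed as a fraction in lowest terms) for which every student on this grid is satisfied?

(1,2)# 1/1
(1,3)# 2/2
(1,5)+ 1/2
(1,6)+ 1/1
(2,1)# 1/1
(2,3)# 2/2
(2,4)# 2/3
(2,5)# 2/3
(3,1)# 2/2
(3,4)+ 1/3
(3,5)# 2/3
(4,1)# 2/2
(4,3)+ 1/1
(4,4)+ 3/4
(4,5)# 1/3
(5,1)# 2/2
(5,4)+ 3/3
(5,5)+ 3/4
(5,6)+ 2/2
(6,1)# 1/1
(6,4)+ 2/2
(6,5)+ 3/3
(6,6)+ 2/2
The smallest same-type fraction is 1/3 at (3,4), which reduces to 1/3. Any threshold above that leaves this student unsatisfied.

1/3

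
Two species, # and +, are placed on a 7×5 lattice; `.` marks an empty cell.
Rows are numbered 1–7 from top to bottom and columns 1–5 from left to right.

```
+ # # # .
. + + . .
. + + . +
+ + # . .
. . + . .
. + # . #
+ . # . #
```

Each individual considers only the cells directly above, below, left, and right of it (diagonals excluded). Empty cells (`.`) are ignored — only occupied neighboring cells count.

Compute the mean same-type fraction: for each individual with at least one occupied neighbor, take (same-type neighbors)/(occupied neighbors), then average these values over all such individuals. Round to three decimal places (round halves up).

0.588

(1,1)+ 0/1
(1,2)# 1/3
(1,3)# 2/3
(1,4)# 1/1
(2,2)+ 2/3
(2,3)+ 2/3
(3,2)+ 3/3
(3,3)+ 2/3
(3,5)+ — no occupied neighbors
(4,1)+ 1/1
(4,2)+ 2/3
(4,3)# 0/3
(5,3)+ 0/2
(6,2)+ 0/1
(6,3)# 1/3
(6,5)# 1/1
(7,1)+ — no occupied neighbors
(7,3)# 1/1
(7,5)# 1/1
Sum over 17 individuals: 0/1 + 1/3 + 2/3 + 1/1 + 2/3 + 2/3 + 3/3 + 2/3 + 1/1 + 2/3 + 0/3 + 0/2 + 0/1 + 1/3 + 1/1 + 1/1 + 1/1 = 10; mean = 10 ÷ 17 = 10/17 = 0.588235… → 0.588.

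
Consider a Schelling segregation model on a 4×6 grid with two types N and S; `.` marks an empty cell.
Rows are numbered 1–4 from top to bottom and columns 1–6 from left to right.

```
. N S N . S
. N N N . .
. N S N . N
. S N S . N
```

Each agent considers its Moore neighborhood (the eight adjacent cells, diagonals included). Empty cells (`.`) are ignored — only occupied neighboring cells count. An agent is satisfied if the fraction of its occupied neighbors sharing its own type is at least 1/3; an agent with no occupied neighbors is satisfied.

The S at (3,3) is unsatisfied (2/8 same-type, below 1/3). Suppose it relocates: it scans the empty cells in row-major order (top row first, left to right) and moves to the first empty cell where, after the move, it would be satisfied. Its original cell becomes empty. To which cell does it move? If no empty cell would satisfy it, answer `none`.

(1,5)

Vacating (3,3). Empty cells in order:
  (1,1): 0/2 same-type → still unsatisfied.
  (1,5): 1/3 same-type → satisfied — stop here.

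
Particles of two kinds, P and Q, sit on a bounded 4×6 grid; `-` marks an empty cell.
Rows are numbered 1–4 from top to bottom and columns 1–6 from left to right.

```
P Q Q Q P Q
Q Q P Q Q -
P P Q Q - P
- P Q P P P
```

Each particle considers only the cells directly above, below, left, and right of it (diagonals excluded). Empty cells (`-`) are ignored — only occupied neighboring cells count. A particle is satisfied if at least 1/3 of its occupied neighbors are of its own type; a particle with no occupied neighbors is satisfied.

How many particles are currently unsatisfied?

4

(1,1)P 0/2 ✗
(1,2)Q 2/3 ✓
(1,3)Q 2/3 ✓
(1,4)Q 2/3 ✓
(1,5)P 0/3 ✗
(1,6)Q 0/1 ✗
(2,1)Q 1/3 ✓
(2,2)Q 2/4 ✓
(2,3)P 0/4 ✗
(2,4)Q 3/4 ✓
(2,5)Q 1/2 ✓
(3,1)P 1/2 ✓
(3,2)P 2/4 ✓
(3,3)Q 2/4 ✓
(3,4)Q 2/3 ✓
(3,6)P 1/1 ✓
(4,2)P 1/2 ✓
(4,3)Q 1/3 ✓
(4,4)P 1/3 ✓
(4,5)P 2/2 ✓
(4,6)P 2/2 ✓
Unsatisfied: (1,1), (1,5), (1,6), (2,3) — 4 in total.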